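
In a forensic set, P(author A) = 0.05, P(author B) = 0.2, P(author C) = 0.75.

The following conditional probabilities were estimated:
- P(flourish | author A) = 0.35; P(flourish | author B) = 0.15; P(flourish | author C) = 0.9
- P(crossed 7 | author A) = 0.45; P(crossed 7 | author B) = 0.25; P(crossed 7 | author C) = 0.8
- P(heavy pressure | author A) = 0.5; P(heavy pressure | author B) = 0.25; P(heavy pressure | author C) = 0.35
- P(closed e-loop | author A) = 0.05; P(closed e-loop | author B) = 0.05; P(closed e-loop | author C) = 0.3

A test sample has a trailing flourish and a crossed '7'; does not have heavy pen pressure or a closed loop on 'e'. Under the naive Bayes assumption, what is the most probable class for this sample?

author C

author A: 0.05 × 0.35 × 0.45 × (1−0.5) × (1−0.05) = 0.003740625
author B: 0.2 × 0.15 × 0.25 × (1−0.25) × (1−0.05) = 0.00534375
author C: 0.75 × 0.9 × 0.8 × (1−0.35) × (1−0.3) = 0.2457
Highest score → author C.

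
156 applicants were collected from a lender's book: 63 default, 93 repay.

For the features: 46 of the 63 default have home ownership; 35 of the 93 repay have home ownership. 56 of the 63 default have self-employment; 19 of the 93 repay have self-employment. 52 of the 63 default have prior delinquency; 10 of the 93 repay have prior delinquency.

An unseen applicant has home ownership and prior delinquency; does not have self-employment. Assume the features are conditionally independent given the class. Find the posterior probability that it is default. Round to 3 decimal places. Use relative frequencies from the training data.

0.585

default: (63/156) × (46/63) × (7/63) × (52/63) ≈ 0.0270429
repay: (93/156) × (35/93) × (74/93) × (10/93) ≈ 0.0191959
P(default | x) = 0.0270429 / 0.0462388 ≈ 0.585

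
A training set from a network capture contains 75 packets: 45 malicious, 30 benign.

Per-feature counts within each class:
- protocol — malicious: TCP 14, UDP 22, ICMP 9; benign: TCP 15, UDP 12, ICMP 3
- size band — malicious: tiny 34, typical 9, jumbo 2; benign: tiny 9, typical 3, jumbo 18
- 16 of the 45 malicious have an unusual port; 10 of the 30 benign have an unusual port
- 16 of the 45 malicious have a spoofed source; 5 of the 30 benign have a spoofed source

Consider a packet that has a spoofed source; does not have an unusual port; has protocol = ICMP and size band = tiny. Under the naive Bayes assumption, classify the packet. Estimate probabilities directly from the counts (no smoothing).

malicious: (45/75) × (9/45) × (34/45) × (29/45) × (16/45) ≈ 0.020775
benign: (30/75) × (3/30) × (9/30) × (20/30) × (5/30) ≈ 0.00133333
Highest score → malicious.

malicious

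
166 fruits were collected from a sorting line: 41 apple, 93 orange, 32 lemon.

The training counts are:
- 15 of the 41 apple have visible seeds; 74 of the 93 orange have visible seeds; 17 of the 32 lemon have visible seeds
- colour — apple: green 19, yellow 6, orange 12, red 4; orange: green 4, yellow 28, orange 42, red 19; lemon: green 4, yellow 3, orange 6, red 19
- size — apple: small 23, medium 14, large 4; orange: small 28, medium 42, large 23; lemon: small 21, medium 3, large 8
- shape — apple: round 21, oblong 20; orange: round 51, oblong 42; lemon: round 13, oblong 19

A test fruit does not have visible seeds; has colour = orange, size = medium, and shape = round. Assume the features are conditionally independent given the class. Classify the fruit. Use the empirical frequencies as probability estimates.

orange

apple: (41/166) × (26/41) × (12/41) × (14/41) × (21/41) ≈ 0.00801756
orange: (93/166) × (19/93) × (42/93) × (42/93) × (51/93) ≈ 0.0128016
lemon: (32/166) × (15/32) × (6/32) × (3/32) × (13/32) ≈ 0.000645281
Highest score → orange.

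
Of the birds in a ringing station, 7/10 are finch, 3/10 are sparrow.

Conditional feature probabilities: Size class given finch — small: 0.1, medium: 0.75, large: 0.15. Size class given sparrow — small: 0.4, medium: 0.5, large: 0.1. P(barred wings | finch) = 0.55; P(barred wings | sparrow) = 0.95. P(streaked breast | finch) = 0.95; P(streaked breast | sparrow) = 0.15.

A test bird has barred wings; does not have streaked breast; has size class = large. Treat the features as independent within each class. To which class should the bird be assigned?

sparrow

finch: 0.7 × 0.15 × 0.55 × (1−0.95) = 0.0028875
sparrow: 0.3 × 0.1 × 0.95 × (1−0.15) = 0.024225
Highest score → sparrow.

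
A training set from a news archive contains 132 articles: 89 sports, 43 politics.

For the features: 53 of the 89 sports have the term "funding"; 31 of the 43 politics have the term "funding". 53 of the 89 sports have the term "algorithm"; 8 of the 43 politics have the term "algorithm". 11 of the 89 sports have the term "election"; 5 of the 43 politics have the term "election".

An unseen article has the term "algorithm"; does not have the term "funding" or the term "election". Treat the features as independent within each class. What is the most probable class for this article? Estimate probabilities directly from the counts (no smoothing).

sports

sports: (89/132) × (36/89) × (53/89) × (78/89) ≈ 0.142337
politics: (43/132) × (12/43) × (8/43) × (38/43) ≈ 0.0149467
Highest score → sports.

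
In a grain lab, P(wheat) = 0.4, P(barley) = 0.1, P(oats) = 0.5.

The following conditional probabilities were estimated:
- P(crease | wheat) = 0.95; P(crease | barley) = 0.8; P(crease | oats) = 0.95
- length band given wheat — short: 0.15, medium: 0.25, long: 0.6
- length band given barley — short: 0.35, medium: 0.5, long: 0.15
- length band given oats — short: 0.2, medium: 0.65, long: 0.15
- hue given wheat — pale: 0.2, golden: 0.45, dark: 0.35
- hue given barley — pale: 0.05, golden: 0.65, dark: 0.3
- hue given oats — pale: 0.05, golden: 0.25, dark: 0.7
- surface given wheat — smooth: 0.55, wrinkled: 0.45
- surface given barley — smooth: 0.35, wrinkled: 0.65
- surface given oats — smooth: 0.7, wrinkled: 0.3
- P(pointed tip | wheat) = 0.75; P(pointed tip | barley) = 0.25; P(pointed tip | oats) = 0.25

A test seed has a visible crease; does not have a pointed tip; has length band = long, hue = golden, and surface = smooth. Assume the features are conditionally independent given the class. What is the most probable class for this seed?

wheat: 0.4 × 0.95 × 0.6 × 0.45 × 0.55 × (1−0.75) = 0.0141075
barley: 0.1 × 0.8 × 0.15 × 0.65 × 0.35 × (1−0.25) = 0.0020475
oats: 0.5 × 0.95 × 0.15 × 0.25 × 0.7 × (1−0.25) = 0.0093515625
Highest score → wheat.

wheat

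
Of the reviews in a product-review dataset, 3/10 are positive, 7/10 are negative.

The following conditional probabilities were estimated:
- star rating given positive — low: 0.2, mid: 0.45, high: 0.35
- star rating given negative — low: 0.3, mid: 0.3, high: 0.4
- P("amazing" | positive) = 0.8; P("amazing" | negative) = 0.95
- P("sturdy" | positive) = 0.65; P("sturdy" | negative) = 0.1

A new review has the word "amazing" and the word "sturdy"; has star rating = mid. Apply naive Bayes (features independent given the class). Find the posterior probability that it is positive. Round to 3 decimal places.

positive: 0.3 × 0.45 × 0.8 × 0.65 = 0.0702
negative: 0.7 × 0.3 × 0.95 × 0.1 = 0.01995
P(positive | x) = 0.0702 / 0.09015 ≈ 0.779

0.779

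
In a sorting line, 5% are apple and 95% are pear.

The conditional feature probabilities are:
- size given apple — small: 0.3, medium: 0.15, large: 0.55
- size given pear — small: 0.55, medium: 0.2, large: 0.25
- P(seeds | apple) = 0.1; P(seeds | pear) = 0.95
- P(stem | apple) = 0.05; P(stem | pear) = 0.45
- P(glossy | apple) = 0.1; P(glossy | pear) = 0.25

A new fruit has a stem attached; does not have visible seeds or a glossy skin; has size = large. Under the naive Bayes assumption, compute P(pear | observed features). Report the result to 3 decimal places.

0.783

apple: 0.05 × 0.55 × (1−0.1) × 0.05 × (1−0.1) = 0.00111375
pear: 0.95 × 0.25 × (1−0.95) × 0.45 × (1−0.25) = 0.0040078125
P(pear | x) = 0.0040078125 / 0.0051215625 ≈ 0.783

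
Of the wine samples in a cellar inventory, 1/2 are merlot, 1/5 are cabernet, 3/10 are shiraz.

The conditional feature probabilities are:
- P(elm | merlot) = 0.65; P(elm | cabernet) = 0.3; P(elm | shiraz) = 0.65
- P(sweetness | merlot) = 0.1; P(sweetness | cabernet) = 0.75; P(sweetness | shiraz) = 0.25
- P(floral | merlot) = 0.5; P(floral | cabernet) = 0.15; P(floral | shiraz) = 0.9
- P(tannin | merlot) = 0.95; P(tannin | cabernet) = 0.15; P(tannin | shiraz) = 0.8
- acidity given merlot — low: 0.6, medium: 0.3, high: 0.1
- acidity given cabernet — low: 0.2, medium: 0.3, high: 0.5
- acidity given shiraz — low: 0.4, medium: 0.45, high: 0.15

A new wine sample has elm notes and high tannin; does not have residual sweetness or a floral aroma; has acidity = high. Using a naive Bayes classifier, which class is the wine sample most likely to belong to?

merlot

merlot: 0.5 × 0.65 × (1−0.1) × (1−0.5) × 0.95 × 0.1 = 0.01389375
cabernet: 0.2 × 0.3 × (1−0.75) × (1−0.15) × 0.15 × 0.5 = 0.00095625
shiraz: 0.3 × 0.65 × (1−0.25) × (1−0.9) × 0.8 × 0.15 = 0.001755
Highest score → merlot.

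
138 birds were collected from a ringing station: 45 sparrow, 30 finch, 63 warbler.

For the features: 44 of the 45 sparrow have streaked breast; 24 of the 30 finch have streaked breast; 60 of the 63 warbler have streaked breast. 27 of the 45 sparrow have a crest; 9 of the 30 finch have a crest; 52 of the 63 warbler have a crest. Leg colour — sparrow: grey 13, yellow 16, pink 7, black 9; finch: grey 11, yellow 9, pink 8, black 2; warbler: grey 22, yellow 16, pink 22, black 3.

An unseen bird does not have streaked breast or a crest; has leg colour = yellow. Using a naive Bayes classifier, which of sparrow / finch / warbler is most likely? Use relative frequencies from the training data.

sparrow: (45/138) × (1/45) × (18/45) × (16/45) ≈ 0.0010306
finch: (30/138) × (6/30) × (21/30) × (9/30) ≈ 0.00913043
warbler: (63/138) × (3/63) × (11/63) × (16/63) ≈ 0.000963993
Highest score → finch.

finch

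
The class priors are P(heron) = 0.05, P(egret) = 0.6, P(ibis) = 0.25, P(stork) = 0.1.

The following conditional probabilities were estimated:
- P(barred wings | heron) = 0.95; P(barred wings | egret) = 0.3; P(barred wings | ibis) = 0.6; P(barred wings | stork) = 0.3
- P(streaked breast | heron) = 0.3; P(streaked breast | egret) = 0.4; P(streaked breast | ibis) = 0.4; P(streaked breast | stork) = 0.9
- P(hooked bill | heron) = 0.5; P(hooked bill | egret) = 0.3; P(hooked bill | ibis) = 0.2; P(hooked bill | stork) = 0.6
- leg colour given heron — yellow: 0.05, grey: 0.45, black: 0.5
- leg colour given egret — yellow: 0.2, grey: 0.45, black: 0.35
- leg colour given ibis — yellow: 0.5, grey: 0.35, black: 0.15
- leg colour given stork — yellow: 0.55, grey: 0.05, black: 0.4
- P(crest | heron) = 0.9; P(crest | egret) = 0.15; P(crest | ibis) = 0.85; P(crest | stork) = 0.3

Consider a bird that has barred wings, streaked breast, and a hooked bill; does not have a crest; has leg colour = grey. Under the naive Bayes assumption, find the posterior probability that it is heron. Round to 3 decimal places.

0.033

heron: 0.05 × 0.95 × 0.3 × 0.5 × 0.45 × (1−0.9) = 0.000320625
egret: 0.6 × 0.3 × 0.4 × 0.3 × 0.45 × (1−0.15) = 0.008262
ibis: 0.25 × 0.6 × 0.4 × 0.2 × 0.35 × (1−0.85) = 0.00063
stork: 0.1 × 0.3 × 0.9 × 0.6 × 0.05 × (1−0.3) = 0.000567
P(heron | x) = 0.000320625 / 0.009779625 ≈ 0.033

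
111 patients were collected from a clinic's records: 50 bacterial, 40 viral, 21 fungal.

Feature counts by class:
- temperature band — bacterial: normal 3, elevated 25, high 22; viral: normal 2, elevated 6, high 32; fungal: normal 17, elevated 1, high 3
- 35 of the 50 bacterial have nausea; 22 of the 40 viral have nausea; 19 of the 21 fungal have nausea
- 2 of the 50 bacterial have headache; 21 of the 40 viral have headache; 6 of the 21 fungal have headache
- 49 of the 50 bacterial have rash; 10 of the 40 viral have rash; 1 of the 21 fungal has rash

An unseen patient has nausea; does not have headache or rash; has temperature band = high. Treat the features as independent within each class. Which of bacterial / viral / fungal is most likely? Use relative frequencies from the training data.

viral

bacterial: (50/111) × (22/50) × (35/50) × (48/50) × (1/50) ≈ 0.00266378
viral: (40/111) × (32/40) × (22/40) × (19/40) × (30/40) ≈ 0.0564865
fungal: (21/111) × (3/21) × (19/21) × (15/21) × (20/21) ≈ 0.0166347
Highest score → viral.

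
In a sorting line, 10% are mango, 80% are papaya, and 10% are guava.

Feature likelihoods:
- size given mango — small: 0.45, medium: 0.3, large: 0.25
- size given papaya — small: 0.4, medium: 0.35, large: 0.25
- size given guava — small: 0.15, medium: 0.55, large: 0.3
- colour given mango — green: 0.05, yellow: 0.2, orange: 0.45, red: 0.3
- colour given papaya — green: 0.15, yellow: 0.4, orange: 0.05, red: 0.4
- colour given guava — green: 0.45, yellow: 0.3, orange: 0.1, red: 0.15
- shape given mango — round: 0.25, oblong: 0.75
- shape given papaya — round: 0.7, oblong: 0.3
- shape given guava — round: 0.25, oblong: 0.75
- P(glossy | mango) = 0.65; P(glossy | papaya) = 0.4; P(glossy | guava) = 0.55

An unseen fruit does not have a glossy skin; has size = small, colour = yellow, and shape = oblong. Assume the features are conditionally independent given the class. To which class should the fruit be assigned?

mango: 0.1 × 0.45 × 0.2 × 0.75 × (1−0.65) = 0.0023625
papaya: 0.8 × 0.4 × 0.4 × 0.3 × (1−0.4) = 0.02304
guava: 0.1 × 0.15 × 0.3 × 0.75 × (1−0.55) = 0.00151875
Highest score → papaya.

papaya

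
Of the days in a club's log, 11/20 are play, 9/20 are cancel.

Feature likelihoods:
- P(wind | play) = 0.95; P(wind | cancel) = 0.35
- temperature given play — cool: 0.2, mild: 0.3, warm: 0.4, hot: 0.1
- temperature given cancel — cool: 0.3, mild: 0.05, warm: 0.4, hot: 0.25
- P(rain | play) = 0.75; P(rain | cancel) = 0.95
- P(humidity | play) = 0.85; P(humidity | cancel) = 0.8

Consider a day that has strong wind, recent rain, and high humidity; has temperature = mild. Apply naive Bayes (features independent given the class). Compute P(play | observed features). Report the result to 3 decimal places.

0.943

play: 0.55 × 0.95 × 0.3 × 0.75 × 0.85 = 0.099928125
cancel: 0.45 × 0.35 × 0.05 × 0.95 × 0.8 = 0.005985
P(play | x) = 0.099928125 / 0.105913125 ≈ 0.943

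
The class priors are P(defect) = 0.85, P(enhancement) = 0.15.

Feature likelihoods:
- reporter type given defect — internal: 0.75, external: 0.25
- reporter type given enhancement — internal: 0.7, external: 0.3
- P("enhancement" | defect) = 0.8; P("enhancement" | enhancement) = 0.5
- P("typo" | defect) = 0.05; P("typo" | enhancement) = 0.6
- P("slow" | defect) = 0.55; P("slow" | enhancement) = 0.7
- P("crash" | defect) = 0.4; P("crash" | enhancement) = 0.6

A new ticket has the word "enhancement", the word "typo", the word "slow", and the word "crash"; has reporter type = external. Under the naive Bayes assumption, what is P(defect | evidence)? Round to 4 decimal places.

defect: 0.85 × 0.25 × 0.8 × 0.05 × 0.55 × 0.4 = 0.00187
enhancement: 0.15 × 0.3 × 0.5 × 0.6 × 0.7 × 0.6 = 0.00567
P(defect | x) = 0.00187 / 0.00754 ≈ 0.2480

0.2480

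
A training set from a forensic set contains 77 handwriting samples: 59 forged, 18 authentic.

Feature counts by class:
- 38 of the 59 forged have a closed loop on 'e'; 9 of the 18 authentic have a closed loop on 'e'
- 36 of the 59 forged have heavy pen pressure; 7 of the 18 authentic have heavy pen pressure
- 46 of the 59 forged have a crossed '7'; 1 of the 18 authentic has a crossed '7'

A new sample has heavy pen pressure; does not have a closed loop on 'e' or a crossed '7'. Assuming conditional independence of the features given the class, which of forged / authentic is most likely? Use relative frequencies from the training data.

authentic

forged: (59/77) × (21/59) × (36/59) × (13/59) ≈ 0.0366666
authentic: (18/77) × (9/18) × (7/18) × (17/18) ≈ 0.0429293
Highest score → authentic.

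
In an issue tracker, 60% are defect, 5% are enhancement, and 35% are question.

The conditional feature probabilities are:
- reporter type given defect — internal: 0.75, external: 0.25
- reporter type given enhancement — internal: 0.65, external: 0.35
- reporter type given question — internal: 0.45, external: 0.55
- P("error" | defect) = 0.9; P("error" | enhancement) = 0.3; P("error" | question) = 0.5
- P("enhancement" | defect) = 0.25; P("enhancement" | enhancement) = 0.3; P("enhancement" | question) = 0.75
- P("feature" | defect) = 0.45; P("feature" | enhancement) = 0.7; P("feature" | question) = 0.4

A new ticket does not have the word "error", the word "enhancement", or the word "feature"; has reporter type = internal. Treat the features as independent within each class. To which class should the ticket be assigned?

defect

defect: 0.6 × 0.75 × (1−0.9) × (1−0.25) × (1−0.45) = 0.0185625
enhancement: 0.05 × 0.65 × (1−0.3) × (1−0.3) × (1−0.7) = 0.0047775
question: 0.35 × 0.45 × (1−0.5) × (1−0.75) × (1−0.4) = 0.0118125
Highest score → defect.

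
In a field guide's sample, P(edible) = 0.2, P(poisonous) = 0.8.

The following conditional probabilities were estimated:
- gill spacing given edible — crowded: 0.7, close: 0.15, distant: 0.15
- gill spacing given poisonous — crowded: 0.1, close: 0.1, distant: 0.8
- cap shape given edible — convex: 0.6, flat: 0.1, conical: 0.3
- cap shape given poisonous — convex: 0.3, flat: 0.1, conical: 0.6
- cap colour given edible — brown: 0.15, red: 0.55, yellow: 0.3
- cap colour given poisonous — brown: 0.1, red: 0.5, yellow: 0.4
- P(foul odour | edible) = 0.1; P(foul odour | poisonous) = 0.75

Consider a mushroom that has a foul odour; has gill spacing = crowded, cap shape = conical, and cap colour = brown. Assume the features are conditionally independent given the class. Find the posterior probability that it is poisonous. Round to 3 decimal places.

0.851

edible: 0.2 × 0.7 × 0.3 × 0.15 × 0.1 = 0.00063
poisonous: 0.8 × 0.1 × 0.6 × 0.1 × 0.75 = 0.0036
P(poisonous | x) = 0.0036 / 0.00423 ≈ 0.851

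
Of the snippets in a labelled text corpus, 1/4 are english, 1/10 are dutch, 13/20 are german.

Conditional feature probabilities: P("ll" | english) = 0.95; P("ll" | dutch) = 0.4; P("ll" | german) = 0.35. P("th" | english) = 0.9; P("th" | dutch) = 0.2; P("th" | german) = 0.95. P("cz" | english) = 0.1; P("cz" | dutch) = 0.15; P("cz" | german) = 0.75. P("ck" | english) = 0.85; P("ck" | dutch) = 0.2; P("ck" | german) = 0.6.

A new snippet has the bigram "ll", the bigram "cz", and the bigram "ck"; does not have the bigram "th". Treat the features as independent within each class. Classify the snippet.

english: 0.25 × 0.95 × (1−0.9) × 0.1 × 0.85 = 0.00201875
dutch: 0.1 × 0.4 × (1−0.2) × 0.15 × 0.2 = 0.00096
german: 0.65 × 0.35 × (1−0.95) × 0.75 × 0.6 = 0.00511875
Highest score → german.

german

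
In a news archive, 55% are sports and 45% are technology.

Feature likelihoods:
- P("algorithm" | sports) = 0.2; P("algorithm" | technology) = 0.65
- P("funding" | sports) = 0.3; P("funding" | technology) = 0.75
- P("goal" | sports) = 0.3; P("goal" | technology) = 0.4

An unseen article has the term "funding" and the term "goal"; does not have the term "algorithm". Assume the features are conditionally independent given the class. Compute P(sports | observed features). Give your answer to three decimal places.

0.456

sports: 0.55 × (1−0.2) × 0.3 × 0.3 = 0.0396
technology: 0.45 × (1−0.65) × 0.75 × 0.4 = 0.04725
P(sports | x) = 0.0396 / 0.08685 ≈ 0.456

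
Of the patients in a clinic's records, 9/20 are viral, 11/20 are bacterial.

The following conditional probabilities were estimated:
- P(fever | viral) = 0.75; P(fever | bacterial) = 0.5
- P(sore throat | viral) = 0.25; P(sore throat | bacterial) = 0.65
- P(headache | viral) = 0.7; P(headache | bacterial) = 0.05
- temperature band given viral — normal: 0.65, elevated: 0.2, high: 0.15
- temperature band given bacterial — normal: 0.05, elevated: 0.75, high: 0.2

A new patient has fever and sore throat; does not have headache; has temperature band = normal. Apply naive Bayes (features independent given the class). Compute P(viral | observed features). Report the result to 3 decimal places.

0.660

viral: 0.45 × 0.75 × 0.25 × (1−0.7) × 0.65 = 0.016453125
bacterial: 0.55 × 0.5 × 0.65 × (1−0.05) × 0.05 = 0.008490625
P(viral | x) = 0.016453125 / 0.02494375 ≈ 0.660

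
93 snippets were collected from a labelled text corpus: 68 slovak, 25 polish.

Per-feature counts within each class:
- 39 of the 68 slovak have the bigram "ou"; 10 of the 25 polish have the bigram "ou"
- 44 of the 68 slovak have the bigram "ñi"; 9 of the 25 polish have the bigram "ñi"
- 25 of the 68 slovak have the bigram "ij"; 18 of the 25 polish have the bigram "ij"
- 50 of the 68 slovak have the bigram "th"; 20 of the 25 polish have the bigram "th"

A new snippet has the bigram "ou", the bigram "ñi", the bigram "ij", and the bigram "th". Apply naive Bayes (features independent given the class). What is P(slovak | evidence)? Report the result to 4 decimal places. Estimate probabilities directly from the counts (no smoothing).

slovak: (68/93) × (39/68) × (44/68) × (25/68) × (50/68) ≈ 0.073353
polish: (25/93) × (10/25) × (9/25) × (18/25) × (20/25) ≈ 0.0222968
P(slovak | x) = 0.073353 / 0.0956498 ≈ 0.7669

0.7669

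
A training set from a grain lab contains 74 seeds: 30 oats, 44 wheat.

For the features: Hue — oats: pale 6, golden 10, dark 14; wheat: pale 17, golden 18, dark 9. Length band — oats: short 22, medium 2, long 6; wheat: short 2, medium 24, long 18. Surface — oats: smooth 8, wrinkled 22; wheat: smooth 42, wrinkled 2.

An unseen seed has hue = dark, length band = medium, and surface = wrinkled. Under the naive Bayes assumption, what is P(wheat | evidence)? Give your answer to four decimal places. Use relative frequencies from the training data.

oats: (30/74) × (14/30) × (2/30) × (22/30) ≈ 0.00924925
wheat: (44/74) × (9/44) × (24/44) × (2/44) ≈ 0.00301541
P(wheat | x) = 0.00301541 / 0.01226466 ≈ 0.2459

0.2459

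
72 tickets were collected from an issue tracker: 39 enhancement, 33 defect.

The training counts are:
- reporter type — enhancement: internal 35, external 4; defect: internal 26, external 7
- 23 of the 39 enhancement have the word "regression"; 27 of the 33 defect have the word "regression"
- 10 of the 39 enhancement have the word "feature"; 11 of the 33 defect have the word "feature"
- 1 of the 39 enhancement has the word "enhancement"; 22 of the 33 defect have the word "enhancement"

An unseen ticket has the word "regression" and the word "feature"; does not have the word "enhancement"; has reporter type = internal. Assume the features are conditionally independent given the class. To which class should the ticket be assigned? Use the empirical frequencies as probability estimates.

enhancement: (39/72) × (35/39) × (23/39) × (10/39) × (38/39) ≈ 0.0716231
defect: (33/72) × (26/33) × (27/33) × (11/33) × (11/33) ≈ 0.0328283
Highest score → enhancement.

enhancement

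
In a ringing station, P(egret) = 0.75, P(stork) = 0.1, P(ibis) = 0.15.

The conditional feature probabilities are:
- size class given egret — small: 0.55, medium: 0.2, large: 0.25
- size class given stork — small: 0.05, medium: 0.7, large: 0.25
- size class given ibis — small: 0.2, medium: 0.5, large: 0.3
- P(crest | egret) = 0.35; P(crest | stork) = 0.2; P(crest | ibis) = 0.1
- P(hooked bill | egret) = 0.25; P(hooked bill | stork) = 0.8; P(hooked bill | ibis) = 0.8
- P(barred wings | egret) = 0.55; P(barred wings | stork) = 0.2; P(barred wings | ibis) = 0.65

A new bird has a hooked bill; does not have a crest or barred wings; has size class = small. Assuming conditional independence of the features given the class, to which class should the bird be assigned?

egret: 0.75 × 0.55 × (1−0.35) × 0.25 × (1−0.55) = 0.0301640625
stork: 0.1 × 0.05 × (1−0.2) × 0.8 × (1−0.2) = 0.00256
ibis: 0.15 × 0.2 × (1−0.1) × 0.8 × (1−0.65) = 0.00756
Highest score → egret.

egret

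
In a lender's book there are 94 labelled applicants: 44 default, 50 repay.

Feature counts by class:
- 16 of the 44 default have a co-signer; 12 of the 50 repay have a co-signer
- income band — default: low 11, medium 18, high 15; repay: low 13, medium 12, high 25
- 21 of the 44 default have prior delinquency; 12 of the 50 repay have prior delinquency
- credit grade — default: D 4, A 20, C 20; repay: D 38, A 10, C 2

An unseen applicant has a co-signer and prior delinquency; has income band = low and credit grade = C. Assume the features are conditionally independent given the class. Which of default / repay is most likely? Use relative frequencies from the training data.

default: (44/94) × (16/44) × (11/44) × (21/44) × (20/44) ≈ 0.00923158
repay: (50/94) × (12/50) × (13/50) × (12/50) × (2/50) ≈ 0.000318638
Highest score → default.

default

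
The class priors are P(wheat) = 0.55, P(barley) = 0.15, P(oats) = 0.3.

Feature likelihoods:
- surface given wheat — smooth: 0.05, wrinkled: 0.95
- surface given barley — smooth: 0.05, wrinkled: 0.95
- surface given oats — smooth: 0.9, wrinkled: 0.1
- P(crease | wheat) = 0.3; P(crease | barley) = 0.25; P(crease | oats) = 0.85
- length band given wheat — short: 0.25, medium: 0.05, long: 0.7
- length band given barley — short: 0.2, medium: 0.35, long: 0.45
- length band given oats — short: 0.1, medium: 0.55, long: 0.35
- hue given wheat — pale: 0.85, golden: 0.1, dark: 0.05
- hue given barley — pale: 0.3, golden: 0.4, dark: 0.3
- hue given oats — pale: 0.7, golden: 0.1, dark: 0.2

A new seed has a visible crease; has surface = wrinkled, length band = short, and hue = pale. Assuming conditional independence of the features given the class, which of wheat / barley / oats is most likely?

wheat

wheat: 0.55 × 0.95 × 0.3 × 0.25 × 0.85 = 0.033309375
barley: 0.15 × 0.95 × 0.25 × 0.2 × 0.3 = 0.0021375
oats: 0.3 × 0.1 × 0.85 × 0.1 × 0.7 = 0.001785
Highest score → wheat.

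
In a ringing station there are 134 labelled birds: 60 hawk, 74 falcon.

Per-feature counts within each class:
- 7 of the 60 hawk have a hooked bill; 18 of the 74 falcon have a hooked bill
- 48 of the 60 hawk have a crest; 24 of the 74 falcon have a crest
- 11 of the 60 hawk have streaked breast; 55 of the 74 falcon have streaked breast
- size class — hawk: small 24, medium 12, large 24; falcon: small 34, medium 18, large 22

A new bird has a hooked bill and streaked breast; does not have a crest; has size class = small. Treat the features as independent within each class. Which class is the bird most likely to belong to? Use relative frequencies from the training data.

hawk: (60/134) × (7/60) × (12/60) × (11/60) × (24/60) ≈ 0.000766169
falcon: (74/134) × (18/74) × (50/74) × (55/74) × (34/74) ≈ 0.0309945
Highest score → falcon.

falcon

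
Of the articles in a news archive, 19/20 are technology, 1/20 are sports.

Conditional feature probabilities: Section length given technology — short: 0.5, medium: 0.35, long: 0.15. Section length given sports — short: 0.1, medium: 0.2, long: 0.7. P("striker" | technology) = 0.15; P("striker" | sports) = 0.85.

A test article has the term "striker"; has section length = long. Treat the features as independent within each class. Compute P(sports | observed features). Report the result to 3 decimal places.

0.582

technology: 0.95 × 0.15 × 0.15 = 0.021375
sports: 0.05 × 0.7 × 0.85 = 0.02975
P(sports | x) = 0.02975 / 0.051125 ≈ 0.582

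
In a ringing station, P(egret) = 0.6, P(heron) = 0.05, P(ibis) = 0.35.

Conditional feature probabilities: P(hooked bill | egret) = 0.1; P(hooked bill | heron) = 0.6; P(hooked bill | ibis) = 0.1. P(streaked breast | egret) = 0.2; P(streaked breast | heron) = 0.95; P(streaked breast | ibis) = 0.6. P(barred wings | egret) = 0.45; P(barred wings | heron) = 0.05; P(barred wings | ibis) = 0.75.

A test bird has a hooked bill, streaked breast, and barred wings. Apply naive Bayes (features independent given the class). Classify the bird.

egret: 0.6 × 0.1 × 0.2 × 0.45 = 0.0054
heron: 0.05 × 0.6 × 0.95 × 0.05 = 0.001425
ibis: 0.35 × 0.1 × 0.6 × 0.75 = 0.01575
Highest score → ibis.

ibis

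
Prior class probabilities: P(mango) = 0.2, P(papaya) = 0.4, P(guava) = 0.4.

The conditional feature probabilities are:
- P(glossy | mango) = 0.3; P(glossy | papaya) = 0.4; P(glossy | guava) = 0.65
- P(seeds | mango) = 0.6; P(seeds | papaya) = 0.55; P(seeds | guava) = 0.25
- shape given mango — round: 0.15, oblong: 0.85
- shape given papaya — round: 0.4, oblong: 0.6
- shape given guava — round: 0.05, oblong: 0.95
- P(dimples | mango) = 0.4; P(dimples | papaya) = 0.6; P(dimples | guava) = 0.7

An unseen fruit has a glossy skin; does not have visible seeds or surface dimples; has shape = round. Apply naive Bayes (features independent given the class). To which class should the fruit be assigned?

papaya

mango: 0.2 × 0.3 × (1−0.6) × 0.15 × (1−0.4) = 0.00216
papaya: 0.4 × 0.4 × (1−0.55) × 0.4 × (1−0.6) = 0.01152
guava: 0.4 × 0.65 × (1−0.25) × 0.05 × (1−0.7) = 0.002925
Highest score → papaya.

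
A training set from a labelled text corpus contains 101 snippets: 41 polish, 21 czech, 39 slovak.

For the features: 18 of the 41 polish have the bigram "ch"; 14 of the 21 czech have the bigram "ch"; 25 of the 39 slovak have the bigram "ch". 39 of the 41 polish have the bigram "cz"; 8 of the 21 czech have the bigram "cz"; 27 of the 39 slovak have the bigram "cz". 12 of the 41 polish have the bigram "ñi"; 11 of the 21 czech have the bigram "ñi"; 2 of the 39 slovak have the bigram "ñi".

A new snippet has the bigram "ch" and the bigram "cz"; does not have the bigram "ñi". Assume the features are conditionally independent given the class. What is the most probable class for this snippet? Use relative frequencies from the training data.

slovak

polish: (41/101) × (18/41) × (39/41) × (29/41) ≈ 0.119907
czech: (21/101) × (14/21) × (8/21) × (10/21) ≈ 0.0251454
slovak: (39/101) × (25/39) × (27/39) × (37/39) ≈ 0.162575
Highest score → slovak.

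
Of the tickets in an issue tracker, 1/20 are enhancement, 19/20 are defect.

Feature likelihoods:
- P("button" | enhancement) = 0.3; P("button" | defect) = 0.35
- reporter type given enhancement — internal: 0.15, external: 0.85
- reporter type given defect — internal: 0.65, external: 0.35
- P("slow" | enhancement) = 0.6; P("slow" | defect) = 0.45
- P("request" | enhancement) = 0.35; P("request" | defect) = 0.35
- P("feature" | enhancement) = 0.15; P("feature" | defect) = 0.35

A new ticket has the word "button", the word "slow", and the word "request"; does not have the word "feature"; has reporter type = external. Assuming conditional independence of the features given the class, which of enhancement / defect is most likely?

enhancement: 0.05 × 0.3 × 0.85 × 0.6 × 0.35 × (1−0.15) = 0.002275875
defect: 0.95 × 0.35 × 0.35 × 0.45 × 0.35 × (1−0.35) = 0.011913890625
Highest score → defect.

defect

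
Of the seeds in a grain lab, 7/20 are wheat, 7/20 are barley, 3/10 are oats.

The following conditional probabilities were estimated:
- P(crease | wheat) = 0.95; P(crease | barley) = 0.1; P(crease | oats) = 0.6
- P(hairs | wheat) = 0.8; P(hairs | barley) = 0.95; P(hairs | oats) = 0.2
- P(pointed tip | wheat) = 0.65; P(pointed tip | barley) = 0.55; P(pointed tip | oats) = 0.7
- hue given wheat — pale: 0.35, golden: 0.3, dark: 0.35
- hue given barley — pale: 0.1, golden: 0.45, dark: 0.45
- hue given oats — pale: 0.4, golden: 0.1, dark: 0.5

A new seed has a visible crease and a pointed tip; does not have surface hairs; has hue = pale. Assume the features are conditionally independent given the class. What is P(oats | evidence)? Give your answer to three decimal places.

wheat: 0.35 × 0.95 × (1−0.8) × 0.65 × 0.35 = 0.01512875
barley: 0.35 × 0.1 × (1−0.95) × 0.55 × 0.1 = 0.00009625
oats: 0.3 × 0.6 × (1−0.2) × 0.7 × 0.4 = 0.04032
P(oats | x) = 0.04032 / 0.055545 ≈ 0.726

0.726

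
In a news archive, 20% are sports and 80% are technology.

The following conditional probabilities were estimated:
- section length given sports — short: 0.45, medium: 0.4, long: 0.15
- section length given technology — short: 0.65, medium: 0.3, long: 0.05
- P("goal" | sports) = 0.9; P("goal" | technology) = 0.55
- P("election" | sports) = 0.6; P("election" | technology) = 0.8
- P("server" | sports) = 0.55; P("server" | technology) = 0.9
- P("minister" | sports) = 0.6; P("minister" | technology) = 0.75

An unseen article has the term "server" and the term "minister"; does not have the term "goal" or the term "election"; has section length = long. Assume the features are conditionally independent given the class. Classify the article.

technology

sports: 0.2 × 0.15 × (1−0.9) × (1−0.6) × 0.55 × 0.6 = 0.000396
technology: 0.8 × 0.05 × (1−0.55) × (1−0.8) × 0.9 × 0.75 = 0.00243
Highest score → technology.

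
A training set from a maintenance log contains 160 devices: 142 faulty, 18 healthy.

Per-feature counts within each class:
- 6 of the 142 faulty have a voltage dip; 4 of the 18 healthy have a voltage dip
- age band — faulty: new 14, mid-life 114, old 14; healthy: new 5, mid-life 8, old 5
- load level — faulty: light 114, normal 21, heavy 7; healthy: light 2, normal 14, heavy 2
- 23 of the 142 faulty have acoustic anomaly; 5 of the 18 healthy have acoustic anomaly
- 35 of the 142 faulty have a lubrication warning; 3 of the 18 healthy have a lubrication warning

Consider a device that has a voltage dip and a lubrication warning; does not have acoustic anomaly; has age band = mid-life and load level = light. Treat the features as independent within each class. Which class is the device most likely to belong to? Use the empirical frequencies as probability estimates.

faulty

faulty: (142/160) × (6/142) × (114/142) × (114/142) × (119/142) × (35/142) ≈ 0.00499232
healthy: (18/160) × (4/18) × (8/18) × (2/18) × (13/18) × (3/18) ≈ 0.000148605
Highest score → faulty.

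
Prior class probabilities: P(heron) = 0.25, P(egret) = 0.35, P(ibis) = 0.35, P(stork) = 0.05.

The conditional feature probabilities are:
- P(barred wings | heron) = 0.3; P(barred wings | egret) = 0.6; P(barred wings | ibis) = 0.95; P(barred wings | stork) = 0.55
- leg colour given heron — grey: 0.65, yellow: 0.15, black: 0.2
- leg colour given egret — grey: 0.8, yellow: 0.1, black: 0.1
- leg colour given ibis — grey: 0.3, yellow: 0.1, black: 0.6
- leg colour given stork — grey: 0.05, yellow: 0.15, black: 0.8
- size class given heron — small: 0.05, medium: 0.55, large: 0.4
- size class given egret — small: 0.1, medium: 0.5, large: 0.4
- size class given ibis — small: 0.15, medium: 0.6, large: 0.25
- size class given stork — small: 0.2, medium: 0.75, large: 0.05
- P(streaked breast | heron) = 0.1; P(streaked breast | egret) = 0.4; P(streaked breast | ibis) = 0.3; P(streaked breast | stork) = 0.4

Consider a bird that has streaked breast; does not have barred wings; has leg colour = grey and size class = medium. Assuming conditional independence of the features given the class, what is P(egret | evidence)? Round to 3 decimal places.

0.748

heron: 0.25 × (1−0.3) × 0.65 × 0.55 × 0.1 = 0.00625625
egret: 0.35 × (1−0.6) × 0.8 × 0.5 × 0.4 = 0.0224
ibis: 0.35 × (1−0.95) × 0.3 × 0.6 × 0.3 = 0.000945
stork: 0.05 × (1−0.55) × 0.05 × 0.75 × 0.4 = 0.0003375
P(egret | x) = 0.0224 / 0.02993875 ≈ 0.748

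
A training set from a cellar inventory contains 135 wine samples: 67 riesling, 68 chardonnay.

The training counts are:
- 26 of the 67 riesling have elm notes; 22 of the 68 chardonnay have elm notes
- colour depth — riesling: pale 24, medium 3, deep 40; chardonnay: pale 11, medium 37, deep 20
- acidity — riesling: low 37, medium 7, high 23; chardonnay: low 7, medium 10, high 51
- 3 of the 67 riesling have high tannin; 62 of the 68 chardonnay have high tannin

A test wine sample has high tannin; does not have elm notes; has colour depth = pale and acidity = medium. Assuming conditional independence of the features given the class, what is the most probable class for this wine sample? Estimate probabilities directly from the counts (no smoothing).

chardonnay

riesling: (67/135) × (41/67) × (24/67) × (7/67) × (3/67) ≈ 0.000508928
chardonnay: (68/135) × (46/68) × (11/68) × (10/68) × (62/68) ≈ 0.00739063
Highest score → chardonnay.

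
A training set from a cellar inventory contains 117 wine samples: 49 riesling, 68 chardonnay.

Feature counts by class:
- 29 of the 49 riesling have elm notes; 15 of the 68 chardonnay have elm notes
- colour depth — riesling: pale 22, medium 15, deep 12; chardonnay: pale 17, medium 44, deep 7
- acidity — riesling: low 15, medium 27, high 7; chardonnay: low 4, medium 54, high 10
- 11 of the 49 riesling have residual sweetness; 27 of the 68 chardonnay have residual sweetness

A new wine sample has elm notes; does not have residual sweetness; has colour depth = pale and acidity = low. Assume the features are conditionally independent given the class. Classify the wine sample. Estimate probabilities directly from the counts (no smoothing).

riesling: (49/117) × (29/49) × (22/49) × (15/49) × (38/49) ≈ 0.0264193
chardonnay: (68/117) × (15/68) × (17/68) × (4/68) × (41/68) ≈ 0.00113677
Highest score → riesling.

riesling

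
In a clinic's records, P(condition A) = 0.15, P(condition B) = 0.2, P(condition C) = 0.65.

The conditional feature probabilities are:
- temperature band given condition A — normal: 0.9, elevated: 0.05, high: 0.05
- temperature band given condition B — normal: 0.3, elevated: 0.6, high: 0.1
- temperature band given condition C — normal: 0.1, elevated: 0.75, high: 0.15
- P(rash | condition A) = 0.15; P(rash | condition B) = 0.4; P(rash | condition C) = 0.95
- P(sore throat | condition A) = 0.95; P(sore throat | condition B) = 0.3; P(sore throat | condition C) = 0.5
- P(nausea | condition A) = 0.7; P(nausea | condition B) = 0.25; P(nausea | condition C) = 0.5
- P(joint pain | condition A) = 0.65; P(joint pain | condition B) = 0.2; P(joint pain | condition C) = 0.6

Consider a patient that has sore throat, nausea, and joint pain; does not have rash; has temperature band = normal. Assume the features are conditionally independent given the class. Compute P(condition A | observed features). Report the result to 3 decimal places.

0.980

condition A: 0.15 × 0.9 × (1−0.15) × 0.95 × 0.7 × 0.65 = 0.0496006875
condition B: 0.2 × 0.3 × (1−0.4) × 0.3 × 0.25 × 0.2 = 0.00054
condition C: 0.65 × 0.1 × (1−0.95) × 0.5 × 0.5 × 0.6 = 0.0004875
P(condition A | x) = 0.0496006875 / 0.0506281875 ≈ 0.980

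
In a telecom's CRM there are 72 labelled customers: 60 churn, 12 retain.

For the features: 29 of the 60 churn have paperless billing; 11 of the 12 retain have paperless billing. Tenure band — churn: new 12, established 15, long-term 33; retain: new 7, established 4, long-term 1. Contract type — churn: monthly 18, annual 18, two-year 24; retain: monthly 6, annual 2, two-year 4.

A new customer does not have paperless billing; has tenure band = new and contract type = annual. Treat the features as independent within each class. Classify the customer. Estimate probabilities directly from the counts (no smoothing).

churn

churn: (60/72) × (31/60) × (12/60) × (18/60) ≈ 0.0258333
retain: (12/72) × (1/12) × (7/12) × (2/12) ≈ 0.00135031
Highest score → churn.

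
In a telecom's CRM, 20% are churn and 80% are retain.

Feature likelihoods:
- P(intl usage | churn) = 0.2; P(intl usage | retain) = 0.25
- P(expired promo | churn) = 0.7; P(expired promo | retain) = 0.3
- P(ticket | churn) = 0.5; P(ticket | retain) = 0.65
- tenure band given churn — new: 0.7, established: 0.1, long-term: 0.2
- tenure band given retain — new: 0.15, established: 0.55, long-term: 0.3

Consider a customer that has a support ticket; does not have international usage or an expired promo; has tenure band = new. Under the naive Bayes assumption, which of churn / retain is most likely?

churn: 0.2 × (1−0.2) × (1−0.7) × 0.5 × 0.7 = 0.0168
retain: 0.8 × (1−0.25) × (1−0.3) × 0.65 × 0.15 = 0.04095
Highest score → retain.

retain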